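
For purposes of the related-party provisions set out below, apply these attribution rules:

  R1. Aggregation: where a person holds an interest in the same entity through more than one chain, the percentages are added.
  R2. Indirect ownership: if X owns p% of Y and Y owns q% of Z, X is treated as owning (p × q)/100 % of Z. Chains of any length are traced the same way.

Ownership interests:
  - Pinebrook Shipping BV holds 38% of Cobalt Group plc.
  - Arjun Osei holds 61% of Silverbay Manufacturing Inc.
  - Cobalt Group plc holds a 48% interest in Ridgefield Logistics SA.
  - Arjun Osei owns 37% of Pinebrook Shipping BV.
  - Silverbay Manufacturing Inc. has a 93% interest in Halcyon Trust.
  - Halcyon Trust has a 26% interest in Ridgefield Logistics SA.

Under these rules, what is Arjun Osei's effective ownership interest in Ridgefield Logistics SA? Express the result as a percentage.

Chain via Silverbay Manufacturing Inc. → Halcyon Trust (R2): 61% × 93% × 26% = 14.7498% of Ridgefield Logistics SA.
Chain via Pinebrook Shipping BV → Cobalt Group plc (R2): 37% × 38% × 48% = 6.7488% of Ridgefield Logistics SA.
Aggregating (R1): 14.7498% + 6.7488% = 21.4986%.

21.4986%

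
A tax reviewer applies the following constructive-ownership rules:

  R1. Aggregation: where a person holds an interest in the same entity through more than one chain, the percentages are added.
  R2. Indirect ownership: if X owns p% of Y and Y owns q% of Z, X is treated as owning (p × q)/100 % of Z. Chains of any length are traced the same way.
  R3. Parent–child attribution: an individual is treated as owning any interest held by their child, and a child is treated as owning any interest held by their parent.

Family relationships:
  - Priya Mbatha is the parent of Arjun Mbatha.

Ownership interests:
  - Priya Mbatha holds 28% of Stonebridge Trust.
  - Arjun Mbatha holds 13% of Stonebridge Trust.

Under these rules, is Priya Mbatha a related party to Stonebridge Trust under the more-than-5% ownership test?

Yes

By parent–child attribution (R3), Priya Mbatha is treated as also owning Arjun Mbatha's interest in Stonebridge Trust, giving 28% + 13% = 41%.
Direct interest in Stonebridge Trust: 41%.
41% exceeds the 5% threshold, so Priya is a related party to Stonebridge Trust.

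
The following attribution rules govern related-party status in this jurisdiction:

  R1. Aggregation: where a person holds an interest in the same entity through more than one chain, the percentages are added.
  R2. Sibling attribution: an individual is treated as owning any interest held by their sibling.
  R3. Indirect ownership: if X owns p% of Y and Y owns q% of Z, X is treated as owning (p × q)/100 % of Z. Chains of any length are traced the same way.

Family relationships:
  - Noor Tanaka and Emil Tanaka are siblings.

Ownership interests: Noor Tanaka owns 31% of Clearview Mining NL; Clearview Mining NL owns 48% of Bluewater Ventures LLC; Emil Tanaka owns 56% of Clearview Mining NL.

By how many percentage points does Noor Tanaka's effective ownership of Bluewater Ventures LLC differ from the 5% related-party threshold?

36.76

By sibling attribution (R2), Noor Tanaka is treated as also owning Emil Tanaka's interest in Clearview Mining NL, giving 31% + 56% = 87%.
Chain via Clearview Mining NL (R3): 87% × 48% = 41.76% of Bluewater Ventures LLC.
41.76% exceeds the 5% threshold by 36.76 percentage points.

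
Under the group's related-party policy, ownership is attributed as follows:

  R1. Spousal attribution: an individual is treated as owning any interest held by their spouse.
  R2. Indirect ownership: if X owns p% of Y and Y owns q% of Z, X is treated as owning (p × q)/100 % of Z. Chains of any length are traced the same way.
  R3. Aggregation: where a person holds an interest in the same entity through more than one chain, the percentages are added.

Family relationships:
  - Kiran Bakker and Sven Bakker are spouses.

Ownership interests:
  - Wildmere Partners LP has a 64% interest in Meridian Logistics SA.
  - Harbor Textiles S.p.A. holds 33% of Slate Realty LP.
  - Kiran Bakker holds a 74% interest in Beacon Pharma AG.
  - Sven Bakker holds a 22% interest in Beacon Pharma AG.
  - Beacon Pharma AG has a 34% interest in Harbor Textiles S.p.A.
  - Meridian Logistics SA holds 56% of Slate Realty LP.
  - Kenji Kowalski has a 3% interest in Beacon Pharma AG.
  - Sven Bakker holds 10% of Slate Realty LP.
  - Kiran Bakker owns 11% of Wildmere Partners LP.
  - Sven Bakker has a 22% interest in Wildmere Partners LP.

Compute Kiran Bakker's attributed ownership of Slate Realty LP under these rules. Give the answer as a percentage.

By spousal attribution (R1), Kiran Bakker is treated as also owning Sven Bakker's interest in Wildmere Partners LP, giving 11% + 22% = 33%.
By spousal attribution (R1), Kiran Bakker is treated as also owning Sven Bakker's interest in Beacon Pharma AG, giving 74% + 22% = 96%.
By spousal attribution (R1), Kiran Bakker is treated as owning Sven Bakker's 10% interest in Slate Realty LP.
Chain via Wildmere Partners LP → Meridian Logistics SA (R2): 33% × 64% × 56% = 11.8272% of Slate Realty LP.
Chain via Beacon Pharma AG → Harbor Textiles S.p.A. (R2): 96% × 34% × 33% = 10.7712% of Slate Realty LP.
Direct interest in Slate Realty LP: 10%.
Aggregating (R3): 11.8272% + 10.7712% + 10% = 32.5984%.

32.5984%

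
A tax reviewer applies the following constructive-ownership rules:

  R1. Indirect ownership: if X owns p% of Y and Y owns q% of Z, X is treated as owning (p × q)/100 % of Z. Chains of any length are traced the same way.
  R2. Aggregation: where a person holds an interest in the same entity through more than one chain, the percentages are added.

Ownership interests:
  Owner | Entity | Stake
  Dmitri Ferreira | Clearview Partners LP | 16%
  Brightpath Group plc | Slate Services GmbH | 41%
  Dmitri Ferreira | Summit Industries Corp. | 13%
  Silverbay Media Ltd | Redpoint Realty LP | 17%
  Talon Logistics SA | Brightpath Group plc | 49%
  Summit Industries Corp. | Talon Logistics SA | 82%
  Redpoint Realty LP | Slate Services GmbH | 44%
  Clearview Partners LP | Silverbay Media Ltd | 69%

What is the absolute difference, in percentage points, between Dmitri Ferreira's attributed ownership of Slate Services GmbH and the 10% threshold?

7.032614

Chain via Clearview Partners LP → Silverbay Media Ltd → Redpoint Realty LP (R1): 16% × 69% × 17% × 44% = 0.825792% of Slate Services GmbH.
Chain via Summit Industries Corp. → Talon Logistics SA → Brightpath Group plc (R1): 13% × 82% × 49% × 41% = 2.141594% of Slate Services GmbH.
Aggregating (R2): 0.825792% + 2.141594% = 2.967386%.
2.967386% falls short of the 10% threshold by 7.032614 percentage points.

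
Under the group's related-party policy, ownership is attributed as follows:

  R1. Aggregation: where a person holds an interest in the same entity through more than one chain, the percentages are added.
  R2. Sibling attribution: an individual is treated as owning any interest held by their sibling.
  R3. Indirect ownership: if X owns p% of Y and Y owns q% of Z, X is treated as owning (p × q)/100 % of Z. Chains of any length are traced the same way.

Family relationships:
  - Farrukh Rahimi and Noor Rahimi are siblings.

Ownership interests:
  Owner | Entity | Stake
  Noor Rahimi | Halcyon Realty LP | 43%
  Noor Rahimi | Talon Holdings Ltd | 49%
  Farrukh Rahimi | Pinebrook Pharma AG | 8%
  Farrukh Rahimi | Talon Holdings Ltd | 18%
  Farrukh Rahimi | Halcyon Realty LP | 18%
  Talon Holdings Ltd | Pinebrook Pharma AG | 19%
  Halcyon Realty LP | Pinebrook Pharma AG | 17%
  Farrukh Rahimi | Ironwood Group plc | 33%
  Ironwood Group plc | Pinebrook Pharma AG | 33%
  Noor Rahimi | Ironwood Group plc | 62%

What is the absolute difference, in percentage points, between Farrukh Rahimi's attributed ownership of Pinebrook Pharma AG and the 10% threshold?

By sibling attribution (R2), Farrukh Rahimi is treated as also owning Noor Rahimi's interest in Halcyon Realty LP, giving 18% + 43% = 61%.
By sibling attribution (R2), Farrukh Rahimi is treated as also owning Noor Rahimi's interest in Talon Holdings Ltd, giving 18% + 49% = 67%.
By sibling attribution (R2), Farrukh Rahimi is treated as also owning Noor Rahimi's interest in Ironwood Group plc, giving 33% + 62% = 95%.
Chain via Halcyon Realty LP (R3): 61% × 17% = 10.37% of Pinebrook Pharma AG.
Chain via Talon Holdings Ltd (R3): 67% × 19% = 12.73% of Pinebrook Pharma AG.
Chain via Ironwood Group plc (R3): 95% × 33% = 31.35% of Pinebrook Pharma AG.
Direct interest in Pinebrook Pharma AG: 8%.
Aggregating (R1): 10.37% + 12.73% + 31.35% + 8% = 62.45%.
62.45% exceeds the 10% threshold by 52.45 percentage points.

52.45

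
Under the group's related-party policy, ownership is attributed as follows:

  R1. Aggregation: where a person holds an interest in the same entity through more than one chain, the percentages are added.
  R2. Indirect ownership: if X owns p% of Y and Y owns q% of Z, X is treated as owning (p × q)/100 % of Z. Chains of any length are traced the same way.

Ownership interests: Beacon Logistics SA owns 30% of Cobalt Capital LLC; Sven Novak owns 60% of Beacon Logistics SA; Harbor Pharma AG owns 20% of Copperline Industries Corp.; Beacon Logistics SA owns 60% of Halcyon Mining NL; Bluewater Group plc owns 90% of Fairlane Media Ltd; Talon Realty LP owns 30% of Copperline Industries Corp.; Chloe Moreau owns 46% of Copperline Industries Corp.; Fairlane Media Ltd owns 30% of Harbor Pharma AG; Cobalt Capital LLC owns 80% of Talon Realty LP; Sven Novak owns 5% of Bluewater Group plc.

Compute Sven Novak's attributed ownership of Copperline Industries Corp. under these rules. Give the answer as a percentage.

Chain via Beacon Logistics SA → Cobalt Capital LLC → Talon Realty LP (R2): 60% × 30% × 80% × 30% = 4.32% of Copperline Industries Corp.
Chain via Bluewater Group plc → Fairlane Media Ltd → Harbor Pharma AG (R2): 5% × 90% × 30% × 20% = 0.27% of Copperline Industries Corp.
Aggregating (R1): 4.32% + 0.27% = 4.59%.

4.59%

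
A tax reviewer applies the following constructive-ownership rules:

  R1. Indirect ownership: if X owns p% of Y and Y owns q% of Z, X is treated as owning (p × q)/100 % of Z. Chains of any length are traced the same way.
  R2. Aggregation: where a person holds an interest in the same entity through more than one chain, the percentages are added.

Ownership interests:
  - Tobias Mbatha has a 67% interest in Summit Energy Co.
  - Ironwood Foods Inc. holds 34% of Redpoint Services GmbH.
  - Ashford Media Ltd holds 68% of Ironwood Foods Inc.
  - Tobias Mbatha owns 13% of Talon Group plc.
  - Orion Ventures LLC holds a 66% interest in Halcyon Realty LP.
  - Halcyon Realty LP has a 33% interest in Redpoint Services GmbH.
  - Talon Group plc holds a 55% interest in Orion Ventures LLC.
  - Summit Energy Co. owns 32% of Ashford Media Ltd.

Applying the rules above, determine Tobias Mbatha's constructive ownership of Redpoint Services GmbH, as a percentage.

6.514198%

Chain via Summit Energy Co. → Ashford Media Ltd → Ironwood Foods Inc. (R1): 67% × 32% × 68% × 34% = 4.956928% of Redpoint Services GmbH.
Chain via Talon Group plc → Orion Ventures LLC → Halcyon Realty LP (R1): 13% × 55% × 66% × 33% = 1.55727% of Redpoint Services GmbH.
Aggregating (R2): 4.956928% + 1.55727% = 6.514198%.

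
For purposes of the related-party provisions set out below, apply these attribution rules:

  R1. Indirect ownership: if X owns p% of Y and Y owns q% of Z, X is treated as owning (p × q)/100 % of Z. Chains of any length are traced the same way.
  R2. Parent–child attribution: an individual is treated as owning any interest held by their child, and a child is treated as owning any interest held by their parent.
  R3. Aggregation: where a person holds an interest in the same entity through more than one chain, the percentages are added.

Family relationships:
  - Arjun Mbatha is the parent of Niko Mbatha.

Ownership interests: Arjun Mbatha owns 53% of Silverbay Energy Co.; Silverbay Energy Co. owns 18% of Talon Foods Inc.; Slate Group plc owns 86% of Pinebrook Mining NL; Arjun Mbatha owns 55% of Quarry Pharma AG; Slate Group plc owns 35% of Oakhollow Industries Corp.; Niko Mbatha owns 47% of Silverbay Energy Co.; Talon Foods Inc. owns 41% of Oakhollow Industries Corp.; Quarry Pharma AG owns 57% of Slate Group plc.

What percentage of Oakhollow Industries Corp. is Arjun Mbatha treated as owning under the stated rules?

By parent–child attribution (R2), Arjun Mbatha is treated as also owning Niko Mbatha's interest in Silverbay Energy Co, giving 53% + 47% = 100%.
Chain via Quarry Pharma AG → Slate Group plc (R1): 55% × 57% × 35% = 10.9725% of Oakhollow Industries Corp.
Chain via Silverbay Energy Co. → Talon Foods Inc. (R1): 100% × 18% × 41% = 7.38% of Oakhollow Industries Corp.
Aggregating (R3): 10.9725% + 7.38% = 18.3525%.

18.3525%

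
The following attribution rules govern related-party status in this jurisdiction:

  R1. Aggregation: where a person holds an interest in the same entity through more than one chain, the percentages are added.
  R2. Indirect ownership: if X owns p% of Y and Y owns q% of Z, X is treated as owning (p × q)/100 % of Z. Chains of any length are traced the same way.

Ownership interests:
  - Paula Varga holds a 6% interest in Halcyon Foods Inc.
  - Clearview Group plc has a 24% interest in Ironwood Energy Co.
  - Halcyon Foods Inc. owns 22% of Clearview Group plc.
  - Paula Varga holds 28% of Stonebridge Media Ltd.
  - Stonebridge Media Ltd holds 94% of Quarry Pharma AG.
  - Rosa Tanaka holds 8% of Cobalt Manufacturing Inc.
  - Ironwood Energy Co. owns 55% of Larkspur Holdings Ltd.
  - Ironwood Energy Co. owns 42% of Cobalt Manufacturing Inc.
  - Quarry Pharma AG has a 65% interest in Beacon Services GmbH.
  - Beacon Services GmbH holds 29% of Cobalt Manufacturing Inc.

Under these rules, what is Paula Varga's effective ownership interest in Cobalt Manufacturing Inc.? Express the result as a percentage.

Chain via Halcyon Foods Inc. → Clearview Group plc → Ironwood Energy Co. (R2): 6% × 22% × 24% × 42% = 0.133056% of Cobalt Manufacturing Inc.
Chain via Stonebridge Media Ltd → Quarry Pharma AG → Beacon Services GmbH (R2): 28% × 94% × 65% × 29% = 4.96132% of Cobalt Manufacturing Inc.
Aggregating (R1): 0.133056% + 4.96132% = 5.094376%.

5.094376%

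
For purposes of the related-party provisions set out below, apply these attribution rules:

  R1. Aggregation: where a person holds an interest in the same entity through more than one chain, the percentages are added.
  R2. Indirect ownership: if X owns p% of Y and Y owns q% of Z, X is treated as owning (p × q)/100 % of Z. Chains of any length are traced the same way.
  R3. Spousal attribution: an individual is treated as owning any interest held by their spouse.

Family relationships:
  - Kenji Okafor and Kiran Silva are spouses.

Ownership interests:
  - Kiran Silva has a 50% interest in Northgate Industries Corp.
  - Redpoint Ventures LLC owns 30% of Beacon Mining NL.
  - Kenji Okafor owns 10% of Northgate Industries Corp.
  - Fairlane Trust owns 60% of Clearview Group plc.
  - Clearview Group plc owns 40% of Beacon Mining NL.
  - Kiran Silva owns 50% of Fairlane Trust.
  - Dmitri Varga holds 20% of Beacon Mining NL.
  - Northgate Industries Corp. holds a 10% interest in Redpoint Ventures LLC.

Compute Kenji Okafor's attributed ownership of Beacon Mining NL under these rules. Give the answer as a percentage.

By spousal attribution (R3), Kenji Okafor is treated as also owning Kiran Silva's interest in Northgate Industries Corp, giving 10% + 50% = 60%.
By spousal attribution (R3), Kenji Okafor is treated as owning Kiran Silva's 50% interest in Fairlane Trust.
Chain via Northgate Industries Corp. → Redpoint Ventures LLC (R2): 60% × 10% × 30% = 1.8% of Beacon Mining NL.
Chain via Fairlane Trust → Clearview Group plc (R2): 50% × 60% × 40% = 12% of Beacon Mining NL.
Aggregating (R1): 1.8% + 12% = 13.8%.

13.8%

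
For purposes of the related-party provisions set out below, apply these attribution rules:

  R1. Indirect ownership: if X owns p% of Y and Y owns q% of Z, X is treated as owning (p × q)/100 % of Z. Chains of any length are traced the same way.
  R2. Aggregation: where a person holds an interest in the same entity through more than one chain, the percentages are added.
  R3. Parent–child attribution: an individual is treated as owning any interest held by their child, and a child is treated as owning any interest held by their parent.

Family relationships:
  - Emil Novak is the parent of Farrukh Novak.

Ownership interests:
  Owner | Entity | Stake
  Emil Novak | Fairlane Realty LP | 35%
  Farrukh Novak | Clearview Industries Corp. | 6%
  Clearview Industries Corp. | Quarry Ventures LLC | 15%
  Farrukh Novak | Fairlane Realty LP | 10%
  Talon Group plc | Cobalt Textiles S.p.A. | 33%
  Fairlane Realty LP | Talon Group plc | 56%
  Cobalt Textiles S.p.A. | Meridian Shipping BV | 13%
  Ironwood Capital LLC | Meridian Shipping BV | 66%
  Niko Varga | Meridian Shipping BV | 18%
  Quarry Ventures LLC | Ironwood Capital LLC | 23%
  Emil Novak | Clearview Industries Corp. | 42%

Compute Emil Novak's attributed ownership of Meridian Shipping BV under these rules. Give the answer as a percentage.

By parent–child attribution (R3), Emil Novak is treated as also owning Farrukh Novak's interest in Fairlane Realty LP, giving 35% + 10% = 45%.
By parent–child attribution (R3), Emil Novak is treated as also owning Farrukh Novak's interest in Clearview Industries Corp, giving 42% + 6% = 48%.
Chain via Fairlane Realty LP → Talon Group plc → Cobalt Textiles S.p.A. (R1): 45% × 56% × 33% × 13% = 1.08108% of Meridian Shipping BV.
Chain via Clearview Industries Corp. → Quarry Ventures LLC → Ironwood Capital LLC (R1): 48% × 15% × 23% × 66% = 1.09296% of Meridian Shipping BV.
Aggregating (R2): 1.08108% + 1.09296% = 2.17404%.

2.17404%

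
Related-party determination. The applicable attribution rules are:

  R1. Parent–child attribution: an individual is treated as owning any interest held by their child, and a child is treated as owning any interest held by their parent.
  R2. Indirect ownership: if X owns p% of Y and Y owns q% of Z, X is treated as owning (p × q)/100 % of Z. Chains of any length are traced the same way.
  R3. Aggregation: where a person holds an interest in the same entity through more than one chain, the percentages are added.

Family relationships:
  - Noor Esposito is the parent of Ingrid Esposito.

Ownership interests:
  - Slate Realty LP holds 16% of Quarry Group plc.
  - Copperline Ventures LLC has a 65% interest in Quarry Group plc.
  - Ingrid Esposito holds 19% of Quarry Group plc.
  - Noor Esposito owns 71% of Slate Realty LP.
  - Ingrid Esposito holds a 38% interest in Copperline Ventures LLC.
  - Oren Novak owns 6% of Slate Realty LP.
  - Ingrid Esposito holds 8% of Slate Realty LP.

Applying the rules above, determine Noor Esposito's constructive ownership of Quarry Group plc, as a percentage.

By parent–child attribution (R1), Noor Esposito is treated as also owning Ingrid Esposito's interest in Slate Realty LP, giving 71% + 8% = 79%.
By parent–child attribution (R1), Noor Esposito is treated as owning Ingrid Esposito's 38% interest in Copperline Ventures LLC.
By parent–child attribution (R1), Noor Esposito is treated as owning Ingrid Esposito's 19% interest in Quarry Group plc.
Chain via Slate Realty LP (R2): 79% × 16% = 12.64% of Quarry Group plc.
Chain via Copperline Ventures LLC (R2): 38% × 65% = 24.7% of Quarry Group plc.
Direct interest in Quarry Group plc: 19%.
Aggregating (R3): 12.64% + 24.7% + 19% = 56.34%.

56.34%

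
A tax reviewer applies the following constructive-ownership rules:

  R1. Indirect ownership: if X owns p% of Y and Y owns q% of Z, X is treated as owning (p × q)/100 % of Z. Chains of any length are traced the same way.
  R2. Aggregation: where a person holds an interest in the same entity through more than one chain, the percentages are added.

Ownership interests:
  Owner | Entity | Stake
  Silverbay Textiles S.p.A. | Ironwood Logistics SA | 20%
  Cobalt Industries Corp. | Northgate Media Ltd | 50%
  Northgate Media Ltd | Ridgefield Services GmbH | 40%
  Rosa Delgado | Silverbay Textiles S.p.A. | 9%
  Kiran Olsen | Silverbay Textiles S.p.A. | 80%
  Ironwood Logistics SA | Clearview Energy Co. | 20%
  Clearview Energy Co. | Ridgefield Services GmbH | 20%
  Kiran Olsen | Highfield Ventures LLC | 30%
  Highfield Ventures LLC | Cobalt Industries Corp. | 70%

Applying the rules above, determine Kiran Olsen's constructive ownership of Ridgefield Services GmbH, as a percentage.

4.84%

Chain via Silverbay Textiles S.p.A. → Ironwood Logistics SA → Clearview Energy Co. (R1): 80% × 20% × 20% × 20% = 0.64% of Ridgefield Services GmbH.
Chain via Highfield Ventures LLC → Cobalt Industries Corp. → Northgate Media Ltd (R1): 30% × 70% × 50% × 40% = 4.2% of Ridgefield Services GmbH.
Aggregating (R2): 0.64% + 4.2% = 4.84%.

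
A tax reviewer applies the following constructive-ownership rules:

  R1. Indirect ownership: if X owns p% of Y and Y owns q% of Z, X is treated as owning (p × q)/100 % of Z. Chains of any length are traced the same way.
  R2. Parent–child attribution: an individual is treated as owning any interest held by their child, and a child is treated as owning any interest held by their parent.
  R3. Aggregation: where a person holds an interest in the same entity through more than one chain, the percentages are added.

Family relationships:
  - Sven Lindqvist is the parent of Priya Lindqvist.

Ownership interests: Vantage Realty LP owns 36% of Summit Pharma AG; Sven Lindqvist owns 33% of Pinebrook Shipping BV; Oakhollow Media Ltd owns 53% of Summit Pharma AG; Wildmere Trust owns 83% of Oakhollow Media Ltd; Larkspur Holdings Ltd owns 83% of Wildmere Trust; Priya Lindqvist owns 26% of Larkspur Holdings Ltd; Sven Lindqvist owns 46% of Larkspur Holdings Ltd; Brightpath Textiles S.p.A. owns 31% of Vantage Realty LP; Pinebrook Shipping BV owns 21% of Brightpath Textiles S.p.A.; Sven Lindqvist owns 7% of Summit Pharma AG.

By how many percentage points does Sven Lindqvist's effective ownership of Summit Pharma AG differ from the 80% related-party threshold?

By parent–child attribution (R2), Sven Lindqvist is treated as also owning Priya Lindqvist's interest in Larkspur Holdings Ltd, giving 46% + 26% = 72%.
Chain via Pinebrook Shipping BV → Brightpath Textiles S.p.A. → Vantage Realty LP (R1): 33% × 21% × 31% × 36% = 0.773388% of Summit Pharma AG.
Chain via Larkspur Holdings Ltd → Wildmere Trust → Oakhollow Media Ltd (R1): 72% × 83% × 83% × 53% = 26.288424% of Summit Pharma AG.
Direct interest in Summit Pharma AG: 7%.
Aggregating (R3): 0.773388% + 26.288424% + 7% = 34.061812%.
34.061812% falls short of the 80% threshold by 45.938188 percentage points.

45.938188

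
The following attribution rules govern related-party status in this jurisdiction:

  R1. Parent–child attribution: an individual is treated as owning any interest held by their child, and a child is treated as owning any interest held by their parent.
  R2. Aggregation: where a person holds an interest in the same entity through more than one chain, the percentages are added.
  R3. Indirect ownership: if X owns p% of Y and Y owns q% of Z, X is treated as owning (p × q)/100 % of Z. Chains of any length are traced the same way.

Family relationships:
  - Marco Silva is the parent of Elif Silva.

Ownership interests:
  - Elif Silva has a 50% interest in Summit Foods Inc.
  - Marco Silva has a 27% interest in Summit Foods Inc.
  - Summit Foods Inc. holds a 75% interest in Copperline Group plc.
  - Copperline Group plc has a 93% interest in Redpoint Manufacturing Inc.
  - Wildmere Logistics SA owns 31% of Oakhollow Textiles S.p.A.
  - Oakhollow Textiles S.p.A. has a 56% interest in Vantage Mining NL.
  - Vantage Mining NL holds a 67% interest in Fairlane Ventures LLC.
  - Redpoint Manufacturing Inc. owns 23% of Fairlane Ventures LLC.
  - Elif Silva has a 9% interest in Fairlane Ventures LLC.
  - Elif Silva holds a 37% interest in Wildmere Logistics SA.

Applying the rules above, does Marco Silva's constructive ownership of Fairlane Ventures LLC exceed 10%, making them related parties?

By parent–child attribution (R1), Marco Silva is treated as also owning Elif Silva's interest in Summit Foods Inc, giving 27% + 50% = 77%.
By parent–child attribution (R1), Marco Silva is treated as owning Elif Silva's 37% interest in Wildmere Logistics SA.
By parent–child attribution (R1), Marco Silva is treated as owning Elif Silva's 9% interest in Fairlane Ventures LLC.
Chain via Summit Foods Inc. → Copperline Group plc → Redpoint Manufacturing Inc. (R3): 77% × 75% × 93% × 23% = 12.352725% of Fairlane Ventures LLC.
Chain via Wildmere Logistics SA → Oakhollow Textiles S.p.A. → Vantage Mining NL (R3): 37% × 31% × 56% × 67% = 4.303544% of Fairlane Ventures LLC.
Direct interest in Fairlane Ventures LLC: 9%.
Aggregating (R2): 12.352725% + 4.303544% + 9% = 25.656269%.
25.656269% exceeds the 10% threshold, so Marco is a related party to Fairlane Ventures LLC.

Yes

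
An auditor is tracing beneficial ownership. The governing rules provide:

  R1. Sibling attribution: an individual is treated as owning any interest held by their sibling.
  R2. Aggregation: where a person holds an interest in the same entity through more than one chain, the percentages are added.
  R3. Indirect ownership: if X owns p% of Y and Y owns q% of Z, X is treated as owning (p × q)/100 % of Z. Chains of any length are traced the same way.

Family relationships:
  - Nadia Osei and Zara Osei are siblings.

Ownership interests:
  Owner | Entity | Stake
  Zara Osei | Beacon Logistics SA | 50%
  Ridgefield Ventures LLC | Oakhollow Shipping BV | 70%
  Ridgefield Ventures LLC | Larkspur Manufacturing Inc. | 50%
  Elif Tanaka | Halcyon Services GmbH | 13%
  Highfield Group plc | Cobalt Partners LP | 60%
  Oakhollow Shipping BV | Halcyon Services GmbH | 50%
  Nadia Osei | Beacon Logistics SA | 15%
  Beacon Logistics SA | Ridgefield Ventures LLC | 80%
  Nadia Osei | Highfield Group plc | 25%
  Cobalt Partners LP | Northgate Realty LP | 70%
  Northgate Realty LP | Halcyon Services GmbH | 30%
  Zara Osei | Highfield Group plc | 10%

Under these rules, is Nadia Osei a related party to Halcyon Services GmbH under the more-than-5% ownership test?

By sibling attribution (R1), Nadia Osei is treated as also owning Zara Osei's interest in Highfield Group plc, giving 25% + 10% = 35%.
By sibling attribution (R1), Nadia Osei is treated as also owning Zara Osei's interest in Beacon Logistics SA, giving 15% + 50% = 65%.
Chain via Highfield Group plc → Cobalt Partners LP → Northgate Realty LP (R3): 35% × 60% × 70% × 30% = 4.41% of Halcyon Services GmbH.
Chain via Beacon Logistics SA → Ridgefield Ventures LLC → Oakhollow Shipping BV (R3): 65% × 80% × 70% × 50% = 18.2% of Halcyon Services GmbH.
Aggregating (R2): 4.41% + 18.2% = 22.61%.
22.61% exceeds the 5% threshold, so Nadia is a related party to Halcyon Services GmbH.

Yes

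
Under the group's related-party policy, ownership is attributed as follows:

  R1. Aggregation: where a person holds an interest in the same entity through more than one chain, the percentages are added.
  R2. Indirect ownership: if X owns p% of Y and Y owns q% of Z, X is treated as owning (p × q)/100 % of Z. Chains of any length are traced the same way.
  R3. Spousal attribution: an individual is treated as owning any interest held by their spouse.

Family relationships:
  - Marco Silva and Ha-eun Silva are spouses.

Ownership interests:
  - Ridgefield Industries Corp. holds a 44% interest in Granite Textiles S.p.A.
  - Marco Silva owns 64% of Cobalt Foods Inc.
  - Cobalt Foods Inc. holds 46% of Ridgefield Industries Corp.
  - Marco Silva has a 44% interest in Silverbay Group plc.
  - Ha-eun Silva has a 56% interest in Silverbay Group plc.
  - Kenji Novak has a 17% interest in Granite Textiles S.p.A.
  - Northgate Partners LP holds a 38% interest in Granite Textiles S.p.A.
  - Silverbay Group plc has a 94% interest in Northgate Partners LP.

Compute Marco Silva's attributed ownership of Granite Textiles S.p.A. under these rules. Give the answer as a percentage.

48.6736%

By spousal attribution (R3), Marco Silva is treated as also owning Ha-eun Silva's interest in Silverbay Group plc, giving 44% + 56% = 100%.
Chain via Silverbay Group plc → Northgate Partners LP (R2): 100% × 94% × 38% = 35.72% of Granite Textiles S.p.A.
Chain via Cobalt Foods Inc. → Ridgefield Industries Corp. (R2): 64% × 46% × 44% = 12.9536% of Granite Textiles S.p.A.
Aggregating (R1): 35.72% + 12.9536% = 48.6736%.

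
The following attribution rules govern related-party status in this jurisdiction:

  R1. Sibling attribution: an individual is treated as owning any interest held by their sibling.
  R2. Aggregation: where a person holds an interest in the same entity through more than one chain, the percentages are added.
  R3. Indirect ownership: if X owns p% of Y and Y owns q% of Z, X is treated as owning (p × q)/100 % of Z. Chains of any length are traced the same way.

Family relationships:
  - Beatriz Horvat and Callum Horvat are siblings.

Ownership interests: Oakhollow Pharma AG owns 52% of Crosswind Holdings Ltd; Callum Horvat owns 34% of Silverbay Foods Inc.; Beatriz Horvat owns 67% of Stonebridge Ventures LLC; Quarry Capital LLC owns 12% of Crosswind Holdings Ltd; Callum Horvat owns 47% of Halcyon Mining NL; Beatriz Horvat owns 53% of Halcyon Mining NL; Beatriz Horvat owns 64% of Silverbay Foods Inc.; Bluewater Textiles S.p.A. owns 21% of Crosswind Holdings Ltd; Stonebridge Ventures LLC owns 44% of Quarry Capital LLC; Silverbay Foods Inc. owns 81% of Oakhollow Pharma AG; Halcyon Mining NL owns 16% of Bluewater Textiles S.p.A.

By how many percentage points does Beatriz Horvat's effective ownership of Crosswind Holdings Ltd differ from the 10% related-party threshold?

38.1752

By sibling attribution (R1), Beatriz Horvat is treated as also owning Callum Horvat's interest in Silverbay Foods Inc, giving 64% + 34% = 98%.
By sibling attribution (R1), Beatriz Horvat is treated as also owning Callum Horvat's interest in Halcyon Mining NL, giving 53% + 47% = 100%.
Chain via Silverbay Foods Inc. → Oakhollow Pharma AG (R3): 98% × 81% × 52% = 41.2776% of Crosswind Holdings Ltd.
Chain via Stonebridge Ventures LLC → Quarry Capital LLC (R3): 67% × 44% × 12% = 3.5376% of Crosswind Holdings Ltd.
Chain via Halcyon Mining NL → Bluewater Textiles S.p.A. (R3): 100% × 16% × 21% = 3.36% of Crosswind Holdings Ltd.
Aggregating (R2): 41.2776% + 3.5376% + 3.36% = 48.1752%.
48.1752% exceeds the 10% threshold by 38.1752 percentage points.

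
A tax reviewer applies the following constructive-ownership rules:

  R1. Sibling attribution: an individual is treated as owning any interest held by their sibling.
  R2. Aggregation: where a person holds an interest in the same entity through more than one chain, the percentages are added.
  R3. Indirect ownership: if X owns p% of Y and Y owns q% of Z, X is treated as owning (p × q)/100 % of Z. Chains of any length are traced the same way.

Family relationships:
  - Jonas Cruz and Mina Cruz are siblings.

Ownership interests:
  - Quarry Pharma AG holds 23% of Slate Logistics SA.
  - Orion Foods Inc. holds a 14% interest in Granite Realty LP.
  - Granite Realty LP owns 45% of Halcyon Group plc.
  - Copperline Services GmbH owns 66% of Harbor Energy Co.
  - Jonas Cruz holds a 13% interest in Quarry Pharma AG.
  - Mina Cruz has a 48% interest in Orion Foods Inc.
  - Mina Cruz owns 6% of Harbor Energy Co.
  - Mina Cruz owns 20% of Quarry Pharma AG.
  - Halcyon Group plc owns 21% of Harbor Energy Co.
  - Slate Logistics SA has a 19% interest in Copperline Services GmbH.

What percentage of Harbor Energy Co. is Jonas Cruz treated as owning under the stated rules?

By sibling attribution (R1), Jonas Cruz is treated as also owning Mina Cruz's interest in Quarry Pharma AG, giving 13% + 20% = 33%.
By sibling attribution (R1), Jonas Cruz is treated as owning Mina Cruz's 48% interest in Orion Foods Inc.
By sibling attribution (R1), Jonas Cruz is treated as owning Mina Cruz's 6% interest in Harbor Energy Co.
Chain via Quarry Pharma AG → Slate Logistics SA → Copperline Services GmbH (R3): 33% × 23% × 19% × 66% = 0.951786% of Harbor Energy Co.
Chain via Orion Foods Inc. → Granite Realty LP → Halcyon Group plc (R3): 48% × 14% × 45% × 21% = 0.63504% of Harbor Energy Co.
Direct interest in Harbor Energy Co: 6%.
Aggregating (R2): 0.951786% + 0.63504% + 6% = 7.586826%.

7.586826%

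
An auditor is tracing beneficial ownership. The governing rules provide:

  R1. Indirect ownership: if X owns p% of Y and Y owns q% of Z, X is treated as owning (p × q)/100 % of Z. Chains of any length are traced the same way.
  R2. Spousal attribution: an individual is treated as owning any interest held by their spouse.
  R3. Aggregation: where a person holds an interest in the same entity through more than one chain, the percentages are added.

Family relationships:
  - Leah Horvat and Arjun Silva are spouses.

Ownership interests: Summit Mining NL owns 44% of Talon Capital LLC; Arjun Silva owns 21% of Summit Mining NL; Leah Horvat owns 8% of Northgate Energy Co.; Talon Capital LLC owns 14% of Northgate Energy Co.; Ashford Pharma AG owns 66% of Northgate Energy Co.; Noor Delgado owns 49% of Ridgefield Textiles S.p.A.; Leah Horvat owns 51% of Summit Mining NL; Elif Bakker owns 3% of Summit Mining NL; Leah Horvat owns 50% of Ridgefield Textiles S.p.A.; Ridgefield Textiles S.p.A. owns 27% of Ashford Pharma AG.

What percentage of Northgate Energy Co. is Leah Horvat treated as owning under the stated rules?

21.3452%

By spousal attribution (R2), Leah Horvat is treated as also owning Arjun Silva's interest in Summit Mining NL, giving 51% + 21% = 72%.
Chain via Summit Mining NL → Talon Capital LLC (R1): 72% × 44% × 14% = 4.4352% of Northgate Energy Co.
Chain via Ridgefield Textiles S.p.A. → Ashford Pharma AG (R1): 50% × 27% × 66% = 8.91% of Northgate Energy Co.
Direct interest in Northgate Energy Co: 8%.
Aggregating (R3): 4.4352% + 8.91% + 8% = 21.3452%.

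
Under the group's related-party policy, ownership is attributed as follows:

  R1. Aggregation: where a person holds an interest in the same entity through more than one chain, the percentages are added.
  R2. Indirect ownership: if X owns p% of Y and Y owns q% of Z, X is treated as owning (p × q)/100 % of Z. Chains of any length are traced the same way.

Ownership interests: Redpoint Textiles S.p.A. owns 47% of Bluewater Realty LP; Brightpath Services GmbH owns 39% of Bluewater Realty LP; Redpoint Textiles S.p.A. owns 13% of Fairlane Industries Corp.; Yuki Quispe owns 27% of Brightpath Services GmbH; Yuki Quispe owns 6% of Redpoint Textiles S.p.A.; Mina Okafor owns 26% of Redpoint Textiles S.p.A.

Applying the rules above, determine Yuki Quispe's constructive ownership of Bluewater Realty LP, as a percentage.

13.35%

Chain via Brightpath Services GmbH (R2): 27% × 39% = 10.53% of Bluewater Realty LP.
Chain via Redpoint Textiles S.p.A. (R2): 6% × 47% = 2.82% of Bluewater Realty LP.
Aggregating (R1): 10.53% + 2.82% = 13.35%.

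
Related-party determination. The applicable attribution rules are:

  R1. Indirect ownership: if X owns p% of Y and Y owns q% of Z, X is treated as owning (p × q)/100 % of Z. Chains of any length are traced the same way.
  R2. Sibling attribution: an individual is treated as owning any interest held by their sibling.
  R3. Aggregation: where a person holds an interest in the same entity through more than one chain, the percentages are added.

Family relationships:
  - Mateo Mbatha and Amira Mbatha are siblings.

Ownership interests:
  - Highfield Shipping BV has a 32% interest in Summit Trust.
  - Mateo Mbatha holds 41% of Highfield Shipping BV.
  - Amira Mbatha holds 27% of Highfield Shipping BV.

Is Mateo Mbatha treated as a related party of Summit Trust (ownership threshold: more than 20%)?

Yes

By sibling attribution (R2), Mateo Mbatha is treated as also owning Amira Mbatha's interest in Highfield Shipping BV, giving 41% + 27% = 68%.
Chain via Highfield Shipping BV (R1): 68% × 32% = 21.76% of Summit Trust.
21.76% exceeds the 20% threshold, so Mateo is a related party to Summit Trust.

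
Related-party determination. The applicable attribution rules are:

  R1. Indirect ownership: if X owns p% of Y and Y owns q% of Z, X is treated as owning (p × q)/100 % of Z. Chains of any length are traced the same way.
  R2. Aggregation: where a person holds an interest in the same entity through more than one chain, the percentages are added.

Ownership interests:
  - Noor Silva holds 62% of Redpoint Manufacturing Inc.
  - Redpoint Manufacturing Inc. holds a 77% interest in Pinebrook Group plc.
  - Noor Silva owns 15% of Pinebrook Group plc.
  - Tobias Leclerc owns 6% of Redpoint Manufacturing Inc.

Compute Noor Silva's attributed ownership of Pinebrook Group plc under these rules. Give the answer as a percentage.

62.74%

Chain via Redpoint Manufacturing Inc. (R1): 62% × 77% = 47.74% of Pinebrook Group plc.
Direct interest in Pinebrook Group plc: 15%.
Aggregating (R2): 47.74% + 15% = 62.74%.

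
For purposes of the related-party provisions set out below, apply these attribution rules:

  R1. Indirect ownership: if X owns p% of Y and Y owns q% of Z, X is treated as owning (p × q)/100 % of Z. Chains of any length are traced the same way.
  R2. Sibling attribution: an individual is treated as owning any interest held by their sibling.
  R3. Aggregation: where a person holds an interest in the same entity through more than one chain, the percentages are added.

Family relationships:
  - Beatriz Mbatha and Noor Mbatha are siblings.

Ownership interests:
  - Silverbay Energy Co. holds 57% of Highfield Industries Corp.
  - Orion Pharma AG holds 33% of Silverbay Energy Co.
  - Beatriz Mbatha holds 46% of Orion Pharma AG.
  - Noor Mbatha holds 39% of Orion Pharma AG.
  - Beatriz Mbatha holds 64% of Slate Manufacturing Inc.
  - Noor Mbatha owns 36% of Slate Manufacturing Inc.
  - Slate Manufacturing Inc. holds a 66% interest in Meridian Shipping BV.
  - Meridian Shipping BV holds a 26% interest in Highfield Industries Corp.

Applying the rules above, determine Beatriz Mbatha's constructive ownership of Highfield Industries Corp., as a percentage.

By sibling attribution (R2), Beatriz Mbatha is treated as also owning Noor Mbatha's interest in Orion Pharma AG, giving 46% + 39% = 85%.
By sibling attribution (R2), Beatriz Mbatha is treated as also owning Noor Mbatha's interest in Slate Manufacturing Inc, giving 64% + 36% = 100%.
Chain via Orion Pharma AG → Silverbay Energy Co. (R1): 85% × 33% × 57% = 15.9885% of Highfield Industries Corp.
Chain via Slate Manufacturing Inc. → Meridian Shipping BV (R1): 100% × 66% × 26% = 17.16% of Highfield Industries Corp.
Aggregating (R3): 15.9885% + 17.16% = 33.1485%.

33.1485%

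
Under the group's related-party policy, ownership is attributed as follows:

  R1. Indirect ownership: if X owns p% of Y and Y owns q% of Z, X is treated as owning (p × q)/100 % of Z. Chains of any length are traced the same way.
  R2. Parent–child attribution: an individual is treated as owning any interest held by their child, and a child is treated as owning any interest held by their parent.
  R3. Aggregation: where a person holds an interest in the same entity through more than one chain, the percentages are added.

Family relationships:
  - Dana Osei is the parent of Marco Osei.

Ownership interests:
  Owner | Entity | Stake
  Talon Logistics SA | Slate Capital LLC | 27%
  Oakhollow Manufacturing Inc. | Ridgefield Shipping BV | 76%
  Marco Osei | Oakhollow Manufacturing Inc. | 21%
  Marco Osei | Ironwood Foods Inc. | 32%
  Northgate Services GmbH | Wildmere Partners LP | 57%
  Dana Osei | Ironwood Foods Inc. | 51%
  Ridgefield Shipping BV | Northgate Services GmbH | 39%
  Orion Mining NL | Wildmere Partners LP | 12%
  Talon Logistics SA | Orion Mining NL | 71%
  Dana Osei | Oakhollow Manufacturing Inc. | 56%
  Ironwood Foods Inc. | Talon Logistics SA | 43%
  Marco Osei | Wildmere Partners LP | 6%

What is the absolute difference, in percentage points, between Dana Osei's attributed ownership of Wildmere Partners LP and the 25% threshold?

By parent–child attribution (R2), Dana Osei is treated as also owning Marco Osei's interest in Oakhollow Manufacturing Inc, giving 56% + 21% = 77%.
By parent–child attribution (R2), Dana Osei is treated as also owning Marco Osei's interest in Ironwood Foods Inc, giving 51% + 32% = 83%.
By parent–child attribution (R2), Dana Osei is treated as owning Marco Osei's 6% interest in Wildmere Partners LP.
Chain via Oakhollow Manufacturing Inc. → Ridgefield Shipping BV → Northgate Services GmbH (R1): 77% × 76% × 39% × 57% = 13.008996% of Wildmere Partners LP.
Chain via Ironwood Foods Inc. → Talon Logistics SA → Orion Mining NL (R1): 83% × 43% × 71% × 12% = 3.040788% of Wildmere Partners LP.
Direct interest in Wildmere Partners LP: 6%.
Aggregating (R3): 13.008996% + 3.040788% + 6% = 22.049784%.
22.049784% falls short of the 25% threshold by 2.950216 percentage points.

2.950216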